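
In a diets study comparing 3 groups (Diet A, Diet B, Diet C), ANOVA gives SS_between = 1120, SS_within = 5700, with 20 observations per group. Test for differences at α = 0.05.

df_between = 2, df_within = 57. F = MS_between/MS_within = 560.0/100.0 = 5.6. F_crit ≈ 3.159. Reject H₀. At least one mean differs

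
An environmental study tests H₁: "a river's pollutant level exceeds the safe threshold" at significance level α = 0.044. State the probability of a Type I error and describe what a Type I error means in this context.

P(Type I error) = α = 0.044. A Type I error is rejecting H₀ when H₀ is actually true (false positive) — here, concluding that a river's pollutant level exceeds the safe threshold when in fact this is not the case. Consequence: shutting down a compliant factory unnecessarily.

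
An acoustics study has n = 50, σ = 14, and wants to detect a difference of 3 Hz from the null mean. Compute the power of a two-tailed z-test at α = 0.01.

SE = σ/√n = 14/√50 = 1.98. Non-centrality λ = d/SE = 3/1.98 = 1.515. Power ≈ Φ(λ - z_{α/2}) = Φ(1.515 - 2.576) = Φ(-1.061) = 0.144.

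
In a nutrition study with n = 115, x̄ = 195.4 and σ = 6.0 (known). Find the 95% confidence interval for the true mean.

CI = x̄ ± z*(σ/√n) = 195.4 ± 1.96(6.0/√115) = 195.4 ± 1.1 = (194.3, 196.5)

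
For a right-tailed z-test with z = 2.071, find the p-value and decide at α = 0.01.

p = P(Z > 2.071) = 1 - Φ(2.071) ≈ 0.0192. Since p ≥ 0.01, fail to reject H₀ (not significant) at α = 0.01.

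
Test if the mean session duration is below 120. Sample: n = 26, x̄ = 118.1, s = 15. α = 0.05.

t = (118.1 - 120)/(15/√26) = -0.646, df = 25. Critical t = -1.708. Fail to reject H₀.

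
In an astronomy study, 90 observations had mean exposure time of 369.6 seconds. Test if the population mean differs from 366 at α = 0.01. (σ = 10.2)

z = (x̄ - μ₀)/(σ/√n) = (369.6 - 366)/(10.2/√90) = 3.348. Critical value: ±2.576. Since |3.348| > 2.576, Reject H₀.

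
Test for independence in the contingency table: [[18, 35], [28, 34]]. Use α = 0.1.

χ² = 1.493. df = 1, critical = 2.706. Fail to reject H₀. No evidence of dependence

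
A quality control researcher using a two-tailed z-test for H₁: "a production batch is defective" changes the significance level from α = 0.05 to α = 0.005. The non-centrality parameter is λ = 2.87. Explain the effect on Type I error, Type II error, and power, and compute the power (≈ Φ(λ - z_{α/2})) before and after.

Decreasing α from 0.05 to 0.005:
• Type I error rate decreases (α is the Type I rate by definition).
• Critical value moves from z_{α/2} = 1.96 to 2.807, so power = Φ(λ - z_{α/2}) goes from Φ(2.87 - 1.96) = 0.819 to Φ(2.87 - 2.807) = 0.525.
• Type II error rate β = 1 - power therefore increases (0.181 → 0.475).
Appropriate when false positives are costly — here, scrapping a good batch — wasted material and cost for no reason.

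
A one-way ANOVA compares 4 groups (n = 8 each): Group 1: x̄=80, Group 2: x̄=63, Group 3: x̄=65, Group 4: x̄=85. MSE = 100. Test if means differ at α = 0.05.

Grand mean = 73.25. SS_between = 2854.0, MS_between = 951.33. F = 9.513, F_crit ≈ 2.947. Reject H₀.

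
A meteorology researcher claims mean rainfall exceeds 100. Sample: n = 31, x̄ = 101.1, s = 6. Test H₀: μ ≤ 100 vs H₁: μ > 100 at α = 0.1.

t = (101.1 - 100)/(6/√31) = 1.021, df = 30. Critical t = 1.31. Fail to reject H₀.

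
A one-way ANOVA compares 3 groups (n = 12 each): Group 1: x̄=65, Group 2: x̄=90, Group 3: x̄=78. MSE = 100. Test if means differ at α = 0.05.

Grand mean = 77.67. SS_between = 3752.0, MS_between = 1876.0. F = 18.76, F_crit ≈ 3.285. Reject H₀.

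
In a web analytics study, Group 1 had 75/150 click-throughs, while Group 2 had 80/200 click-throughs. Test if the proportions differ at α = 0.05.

p̂₁ = 0.5, p̂₂ = 0.4, pooled p̂ = 0.443. z = 1.864. Critical: ±1.96. Fail to reject H₀.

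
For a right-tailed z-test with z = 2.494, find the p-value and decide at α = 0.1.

p = P(Z > 2.494) = 1 - Φ(2.494) ≈ 0.0063. Since p < 0.1, reject H₀ (significant) at α = 0.1.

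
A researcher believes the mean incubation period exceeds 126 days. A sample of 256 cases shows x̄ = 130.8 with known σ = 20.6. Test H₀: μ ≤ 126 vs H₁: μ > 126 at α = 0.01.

z = 3.728. Critical value: 2.33. Reject H₀.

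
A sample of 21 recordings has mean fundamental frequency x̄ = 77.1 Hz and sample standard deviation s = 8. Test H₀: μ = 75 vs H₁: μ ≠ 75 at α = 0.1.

t = (x̄ - μ₀)/(s/√n) = (77.1 - 75)/(8/√21) = 1.203. df = 20, critical t = ±1.725. Fail to reject H₀.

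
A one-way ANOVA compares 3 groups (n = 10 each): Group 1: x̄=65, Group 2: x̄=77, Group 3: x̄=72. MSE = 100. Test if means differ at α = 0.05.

Grand mean = 71.33. SS_between = 726.67, MS_between = 363.33. F = 3.633, F_crit ≈ 3.354. Reject H₀.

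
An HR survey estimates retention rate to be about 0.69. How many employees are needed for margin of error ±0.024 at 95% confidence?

n = z²p(1-p)/E² = 1.96²×0.69×0.31/0.024² = 1426.6 → n = 1427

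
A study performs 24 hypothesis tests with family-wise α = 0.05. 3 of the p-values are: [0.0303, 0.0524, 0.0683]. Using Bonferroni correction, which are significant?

Bonferroni α = 0.05/24 = 0.00208. None of the given p-values are significant.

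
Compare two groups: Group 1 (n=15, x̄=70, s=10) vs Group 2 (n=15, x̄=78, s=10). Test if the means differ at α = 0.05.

Pooled sp = 10.0. t = -2.191, df = 28. Critical t = ±2.048. Reject H₀.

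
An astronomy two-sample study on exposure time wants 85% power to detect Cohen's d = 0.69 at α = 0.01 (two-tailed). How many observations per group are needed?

z_{α/2} = 2.576, z_β = Φ⁻¹(0.85) = 1.036. For medium effect (d = 0.69): n per group = 2(z_{α/2} + z_β)²/d² = 2(2.576 + 1.036)²/0.69² = 54.8 → 55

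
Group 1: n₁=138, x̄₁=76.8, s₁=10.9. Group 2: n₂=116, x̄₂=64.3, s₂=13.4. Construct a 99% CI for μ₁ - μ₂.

Difference = 12.5. SE = √(10.9²/138 + 13.4²/116) = 1.552. CI = (8.5, 16.5)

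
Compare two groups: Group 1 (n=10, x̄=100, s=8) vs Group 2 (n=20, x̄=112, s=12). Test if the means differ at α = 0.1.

Pooled sp = 10.88. t = -2.849, df = 28. Critical t = ±1.701. Reject H₀.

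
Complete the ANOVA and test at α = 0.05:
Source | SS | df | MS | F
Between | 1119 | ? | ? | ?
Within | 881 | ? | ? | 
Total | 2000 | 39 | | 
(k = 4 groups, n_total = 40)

df_between = 3, df_within = 36. MS_between = 373.0, MS_within = 24.47. F = 15.242, F_crit ≈ 2.866. Reject H₀.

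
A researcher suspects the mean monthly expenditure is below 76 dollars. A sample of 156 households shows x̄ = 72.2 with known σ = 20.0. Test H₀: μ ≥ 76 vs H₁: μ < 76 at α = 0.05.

z = -2.373. Critical value: -1.645. Reject H₀.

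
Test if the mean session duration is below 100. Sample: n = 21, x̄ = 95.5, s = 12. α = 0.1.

t = (95.5 - 100)/(12/√21) = -1.718, df = 20. Critical t = -1.325. Reject H₀.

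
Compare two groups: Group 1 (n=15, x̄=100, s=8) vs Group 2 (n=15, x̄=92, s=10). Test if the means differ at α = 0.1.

Pooled sp = 9.06. t = 2.419, df = 28. Critical t = ±1.701. Reject H₀.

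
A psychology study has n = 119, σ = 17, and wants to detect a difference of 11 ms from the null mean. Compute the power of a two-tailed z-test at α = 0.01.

SE = σ/√n = 17/√119 = 1.558. Non-centrality λ = d/SE = 11/1.558 = 7.059. Power ≈ Φ(λ - z_{α/2}) = Φ(7.059 - 2.576) = Φ(4.483) = 1.0.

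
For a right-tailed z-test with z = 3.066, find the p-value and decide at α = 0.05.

p = P(Z > 3.066) = 1 - Φ(3.066) ≈ 0.0011. Since p < 0.05, reject H₀ (significant) at α = 0.05.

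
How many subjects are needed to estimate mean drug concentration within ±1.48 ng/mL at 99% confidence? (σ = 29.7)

n = (z*σ/E)² = (2.576×29.7/1.48)² = 2672.3 → n = 2673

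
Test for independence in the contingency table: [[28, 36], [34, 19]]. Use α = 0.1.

χ² = 4.844. df = 1, critical = 2.706. Reject H₀. Variables are dependent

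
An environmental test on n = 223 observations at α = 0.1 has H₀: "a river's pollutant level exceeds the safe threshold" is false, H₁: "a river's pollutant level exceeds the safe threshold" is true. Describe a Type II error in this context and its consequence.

Type II error: failing to reject H₀ when it is false — concluding that a river's pollutant level exceeds the safe threshold is not supported when in fact it is. Consequence: allowing unsafe pollution to continue.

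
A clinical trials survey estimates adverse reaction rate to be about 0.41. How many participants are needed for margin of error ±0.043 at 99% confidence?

n = z²p(1-p)/E² = 2.576²×0.41×0.59/0.043² = 868.1 → n = 869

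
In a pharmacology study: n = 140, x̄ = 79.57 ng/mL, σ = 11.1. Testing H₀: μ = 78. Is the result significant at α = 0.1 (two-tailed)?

z = (79.57 - 78)/(11.1/√140) = 1.674. Since |z| > 1.645, significant at α = 0.1.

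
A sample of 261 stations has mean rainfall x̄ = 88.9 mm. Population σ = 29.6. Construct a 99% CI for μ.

CI = x̄ ± z*(σ/√n) = 88.9 ± 2.576(29.6/√261) = 88.9 ± 4.72 = (84.18, 93.62)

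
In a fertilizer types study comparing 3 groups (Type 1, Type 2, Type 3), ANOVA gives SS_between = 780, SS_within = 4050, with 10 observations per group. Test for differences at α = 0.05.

df_between = 2, df_within = 27. F = MS_between/MS_within = 390.0/150.0 = 2.6. F_crit ≈ 3.354. Fail to reject H₀.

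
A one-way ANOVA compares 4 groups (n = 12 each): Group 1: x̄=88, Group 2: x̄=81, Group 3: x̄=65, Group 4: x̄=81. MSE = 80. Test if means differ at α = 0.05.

Grand mean = 78.75. SS_between = 3417.0, MS_between = 1139.0. F = 14.238, F_crit ≈ 2.816. Reject H₀.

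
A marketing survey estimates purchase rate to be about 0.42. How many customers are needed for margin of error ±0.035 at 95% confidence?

n = z²p(1-p)/E² = 1.96²×0.42×0.58/0.035² = 763.9 → n = 764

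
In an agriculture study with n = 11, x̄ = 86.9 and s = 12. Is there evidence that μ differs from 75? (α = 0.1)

t = (x̄ - μ₀)/(s/√n) = (86.9 - 75)/(12/√11) = 3.289. df = 10, critical t = ±1.812. Reject H₀.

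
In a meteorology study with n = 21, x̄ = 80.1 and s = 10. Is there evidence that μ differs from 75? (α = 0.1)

t = (x̄ - μ₀)/(s/√n) = (80.1 - 75)/(10/√21) = 2.337. df = 20, critical t = ±1.725. Reject H₀.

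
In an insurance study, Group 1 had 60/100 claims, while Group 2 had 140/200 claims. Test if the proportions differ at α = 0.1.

p̂₁ = 0.6, p̂₂ = 0.7, pooled p̂ = 0.667. z = -1.732. Critical: ±1.645. Reject H₀.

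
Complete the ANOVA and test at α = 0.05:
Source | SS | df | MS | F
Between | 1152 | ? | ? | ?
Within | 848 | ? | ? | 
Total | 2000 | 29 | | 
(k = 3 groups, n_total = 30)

df_between = 2, df_within = 27. MS_between = 576.0, MS_within = 31.41. F = 18.34, F_crit ≈ 3.354. Reject H₀.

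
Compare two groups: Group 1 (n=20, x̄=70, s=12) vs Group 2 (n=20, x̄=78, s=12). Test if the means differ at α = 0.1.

Pooled sp = 12.0. t = -2.108, df = 38. Critical t = ±1.686. Reject H₀.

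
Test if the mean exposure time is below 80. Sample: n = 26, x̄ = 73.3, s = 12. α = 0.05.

t = (73.3 - 80)/(12/√26) = -2.847, df = 25. Critical t = -1.708. Reject H₀.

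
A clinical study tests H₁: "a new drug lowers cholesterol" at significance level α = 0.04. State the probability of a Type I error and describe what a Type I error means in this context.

P(Type I error) = α = 0.04. A Type I error is rejecting H₀ when H₀ is actually true (false positive) — here, concluding that a new drug lowers cholesterol when in fact this is not the case. Consequence: approving an ineffective drug — patients take a useless medication and may skip effective alternatives.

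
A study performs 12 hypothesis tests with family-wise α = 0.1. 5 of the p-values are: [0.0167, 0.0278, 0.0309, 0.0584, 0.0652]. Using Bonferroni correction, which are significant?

Bonferroni α = 0.1/12 = 0.00833. None of the given p-values are significant.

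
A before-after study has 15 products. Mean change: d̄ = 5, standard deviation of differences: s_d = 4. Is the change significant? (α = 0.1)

t = d̄/(s_d/√n) = 5/(4/√15) = 4.841. df = 14, critical t = ±1.761. Reject H₀.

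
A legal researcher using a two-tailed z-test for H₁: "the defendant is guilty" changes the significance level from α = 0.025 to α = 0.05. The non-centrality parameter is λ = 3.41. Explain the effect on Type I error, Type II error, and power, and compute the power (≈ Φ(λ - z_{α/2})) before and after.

Increasing α from 0.025 to 0.05:
• Type I error rate increases (α is the Type I rate by definition).
• Critical value moves from z_{α/2} = 2.241 to 1.96, so power = Φ(λ - z_{α/2}) goes from Φ(3.41 - 2.241) = 0.879 to Φ(3.41 - 1.96) = 0.926.
• Type II error rate β = 1 - power therefore decreases (0.121 → 0.074).
Appropriate when false negatives are costly — here, acquitting a guilty person.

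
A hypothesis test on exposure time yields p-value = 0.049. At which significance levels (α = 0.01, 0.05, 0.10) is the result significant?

p = 0.049. Significant at: α = 0.05, 0.1.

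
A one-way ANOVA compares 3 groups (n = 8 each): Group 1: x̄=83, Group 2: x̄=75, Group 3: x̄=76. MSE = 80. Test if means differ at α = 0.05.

Grand mean = 78.0. SS_between = 304.0, MS_between = 152.0. F = 1.9, F_crit ≈ 3.467. Fail to reject H₀.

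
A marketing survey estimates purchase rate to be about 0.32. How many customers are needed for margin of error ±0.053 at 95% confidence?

n = z²p(1-p)/E² = 1.96²×0.32×0.68/0.053² = 297.6 → n = 298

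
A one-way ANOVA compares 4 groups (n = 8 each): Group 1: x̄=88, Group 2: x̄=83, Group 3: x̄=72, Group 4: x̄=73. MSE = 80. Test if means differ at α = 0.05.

Grand mean = 79.0. SS_between = 1456.0, MS_between = 485.33. F = 6.067, F_crit ≈ 2.947. Reject H₀.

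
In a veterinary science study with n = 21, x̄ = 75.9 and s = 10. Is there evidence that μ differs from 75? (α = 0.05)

t = (x̄ - μ₀)/(s/√n) = (75.9 - 75)/(10/√21) = 0.412. df = 20, critical t = ±2.086. Fail to reject H₀.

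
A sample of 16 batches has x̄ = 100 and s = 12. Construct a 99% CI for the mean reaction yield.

CI = x̄ ± t*(s/√n) = 100 ± 2.947(12/√16) = (91.16, 108.84)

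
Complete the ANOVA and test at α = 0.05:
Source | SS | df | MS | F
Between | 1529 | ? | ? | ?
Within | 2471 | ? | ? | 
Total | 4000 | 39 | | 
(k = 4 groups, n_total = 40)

df_between = 3, df_within = 36. MS_between = 509.67, MS_within = 68.64. F = 7.425, F_crit ≈ 2.866. Reject H₀.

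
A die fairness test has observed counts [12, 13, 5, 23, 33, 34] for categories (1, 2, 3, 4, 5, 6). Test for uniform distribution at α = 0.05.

Expected = 20 each. χ² = Σ(O-E)²/E = 35.6. df = 5, critical value = 11.07. Reject H₀.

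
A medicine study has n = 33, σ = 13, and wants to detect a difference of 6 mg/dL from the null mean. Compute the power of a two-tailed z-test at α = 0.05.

SE = σ/√n = 13/√33 = 2.263. Non-centrality λ = d/SE = 6/2.263 = 2.651. Power ≈ Φ(λ - z_{α/2}) = Φ(2.651 - 1.96) = Φ(0.691) = 0.755.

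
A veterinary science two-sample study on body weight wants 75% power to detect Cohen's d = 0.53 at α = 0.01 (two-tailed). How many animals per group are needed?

z_{α/2} = 2.576, z_β = Φ⁻¹(0.75) = 0.674. For medium effect (d = 0.53): n per group = 2(z_{α/2} + z_β)²/d² = 2(2.576 + 0.674)²/0.53² = 75.2 → 76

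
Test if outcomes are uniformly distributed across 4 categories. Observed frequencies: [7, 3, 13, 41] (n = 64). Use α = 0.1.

Expected = 16 each. χ² = Σ(O-E)²/E = 55.25. df = 3, critical value = 6.251. Reject H₀.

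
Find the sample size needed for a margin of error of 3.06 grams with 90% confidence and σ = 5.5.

n = (z*σ/E)² = (1.645×5.5/3.06)² = 8.7 → n = 9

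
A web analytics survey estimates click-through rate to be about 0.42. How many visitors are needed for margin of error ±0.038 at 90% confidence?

n = z²p(1-p)/E² = 1.645²×0.42×0.58/0.038² = 456.5 → n = 457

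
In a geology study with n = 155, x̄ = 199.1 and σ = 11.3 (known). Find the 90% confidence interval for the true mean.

CI = x̄ ± z*(σ/√n) = 199.1 ± 1.645(11.3/√155) = 199.1 ± 1.49 = (197.61, 200.59)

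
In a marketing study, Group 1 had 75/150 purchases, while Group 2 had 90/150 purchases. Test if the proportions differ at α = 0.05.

p̂₁ = 0.5, p̂₂ = 0.6, pooled p̂ = 0.55. z = -1.741. Critical: ±1.96. Fail to reject H₀.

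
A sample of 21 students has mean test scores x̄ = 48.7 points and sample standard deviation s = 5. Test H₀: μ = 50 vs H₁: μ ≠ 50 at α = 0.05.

t = (x̄ - μ₀)/(s/√n) = (48.7 - 50)/(5/√21) = -1.191. df = 20, critical t = ±2.086. Fail to reject H₀.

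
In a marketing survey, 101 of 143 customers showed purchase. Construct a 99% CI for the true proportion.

p̂ = 0.706. CI = p̂ ± z*√(p̂(1-p̂)/n) = (0.608, 0.804)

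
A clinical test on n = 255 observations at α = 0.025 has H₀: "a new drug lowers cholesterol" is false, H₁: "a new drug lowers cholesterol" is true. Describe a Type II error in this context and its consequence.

Type II error: failing to reject H₀ when it is false — concluding that a new drug lowers cholesterol is not supported when in fact it is. Consequence: shelving an effective drug — patients miss out on a treatment that would have helped.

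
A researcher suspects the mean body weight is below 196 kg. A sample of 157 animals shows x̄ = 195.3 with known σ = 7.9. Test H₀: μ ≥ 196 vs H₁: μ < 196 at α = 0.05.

z = -1.11. Critical value: -1.645. Fail to reject H₀.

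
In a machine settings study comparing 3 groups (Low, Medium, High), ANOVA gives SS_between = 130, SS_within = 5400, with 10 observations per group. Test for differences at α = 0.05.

df_between = 2, df_within = 27. F = MS_between/MS_within = 65.0/200.0 = 0.325. F_crit ≈ 3.354. Fail to reject H₀.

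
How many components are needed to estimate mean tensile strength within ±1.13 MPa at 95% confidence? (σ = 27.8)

n = (z*σ/E)² = (1.96×27.8/1.13)² = 2325.1 → n = 2326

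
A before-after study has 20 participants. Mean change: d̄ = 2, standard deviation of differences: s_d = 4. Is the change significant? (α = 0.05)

t = d̄/(s_d/√n) = 2/(4/√20) = 2.236. df = 19, critical t = ±2.093. Reject H₀.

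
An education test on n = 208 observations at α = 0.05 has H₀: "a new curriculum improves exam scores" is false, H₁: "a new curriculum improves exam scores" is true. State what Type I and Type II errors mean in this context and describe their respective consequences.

Type I (false positive): concluding that a new curriculum improves exam scores when it is not — adopting a curriculum that gives no real benefit — disruption for nothing. Type II (false negative): failing to conclude that a new curriculum improves exam scores when it is — keeping the old curriculum when the new one would have helped students. Which is costlier depends on domain priorities and is a judgement call rather than a statistical fact.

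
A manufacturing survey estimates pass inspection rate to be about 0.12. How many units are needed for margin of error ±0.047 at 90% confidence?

n = z²p(1-p)/E² = 1.645²×0.12×0.88/0.047² = 129.4 → n = 130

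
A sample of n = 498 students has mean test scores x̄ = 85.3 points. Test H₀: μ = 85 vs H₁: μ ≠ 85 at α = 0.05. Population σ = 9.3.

z = (x̄ - μ₀)/(σ/√n) = (85.3 - 85)/(9.3/√498) = 0.72. Critical value: ±1.96. Since |0.72| ≤ 1.96, Fail to reject H₀.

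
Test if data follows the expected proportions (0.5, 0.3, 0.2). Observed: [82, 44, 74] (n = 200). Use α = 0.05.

Expected: [100.0, 60.0, 40.0]. χ² = 36.407. df = 2, critical = 5.991. Reject H₀.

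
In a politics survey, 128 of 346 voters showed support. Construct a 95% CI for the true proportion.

p̂ = 0.37. CI = p̂ ± z*√(p̂(1-p̂)/n) = (0.319, 0.421)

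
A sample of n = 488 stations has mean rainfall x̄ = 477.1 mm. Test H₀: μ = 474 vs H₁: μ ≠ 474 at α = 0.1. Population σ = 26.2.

z = (x̄ - μ₀)/(σ/√n) = (477.1 - 474)/(26.2/√488) = 2.614. Critical value: ±1.645. Since |2.614| > 1.645, Reject H₀.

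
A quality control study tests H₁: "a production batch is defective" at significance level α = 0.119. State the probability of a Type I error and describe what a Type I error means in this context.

P(Type I error) = α = 0.119. A Type I error is rejecting H₀ when H₀ is actually true (false positive) — here, concluding that a production batch is defective when in fact this is not the case. Consequence: scrapping a good batch — wasted material and cost for no reason.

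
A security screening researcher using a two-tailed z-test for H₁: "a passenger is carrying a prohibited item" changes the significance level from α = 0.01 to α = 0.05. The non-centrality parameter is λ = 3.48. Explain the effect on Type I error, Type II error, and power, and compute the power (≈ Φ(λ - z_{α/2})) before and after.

Increasing α from 0.01 to 0.05:
• Type I error rate increases (α is the Type I rate by definition).
• Critical value moves from z_{α/2} = 2.576 to 1.96, so power = Φ(λ - z_{α/2}) goes from Φ(3.48 - 2.576) = 0.817 to Φ(3.48 - 1.96) = 0.936.
• Type II error rate β = 1 - power therefore decreases (0.183 → 0.064).
Appropriate when false negatives are costly — here, letting a prohibited item through — security breach.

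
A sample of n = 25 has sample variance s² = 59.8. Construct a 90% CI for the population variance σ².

df = 24. χ²_{0.05} = 36.415, χ²_{0.95} = 13.848. CI for σ² = ((n-1)s²/χ²_{α/2}, (n-1)s²/χ²_{1-α/2}) = (24·59.8/36.415, 24·59.8/13.848) = (39.41, 103.64)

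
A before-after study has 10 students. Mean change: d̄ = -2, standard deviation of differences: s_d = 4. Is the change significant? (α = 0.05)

t = d̄/(s_d/√n) = -2/(4/√10) = -1.581. df = 9, critical t = ±2.262. Fail to reject H₀.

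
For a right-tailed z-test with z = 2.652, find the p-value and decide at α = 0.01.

p = P(Z > 2.652) = 1 - Φ(2.652) ≈ 0.004. Since p < 0.01, reject H₀ (significant) at α = 0.01.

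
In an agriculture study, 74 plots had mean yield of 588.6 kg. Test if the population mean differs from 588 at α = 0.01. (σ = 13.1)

z = (x̄ - μ₀)/(σ/√n) = (588.6 - 588)/(13.1/√74) = 0.394. Critical value: ±2.576. Since |0.394| ≤ 2.576, Fail to reject H₀.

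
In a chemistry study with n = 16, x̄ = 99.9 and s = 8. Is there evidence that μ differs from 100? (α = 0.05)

t = (x̄ - μ₀)/(s/√n) = (99.9 - 100)/(8/√16) = -0.05. df = 15, critical t = ±2.131. Fail to reject H₀.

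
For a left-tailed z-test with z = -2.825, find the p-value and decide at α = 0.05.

p = P(Z < -2.825) = Φ(-2.825) ≈ 0.0024. Since p < 0.05, reject H₀ (significant) at α = 0.05.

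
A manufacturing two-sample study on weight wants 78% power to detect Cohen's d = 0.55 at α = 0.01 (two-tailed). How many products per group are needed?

z_{α/2} = 2.576, z_β = Φ⁻¹(0.78) = 0.772. For medium effect (d = 0.55): n per group = 2(z_{α/2} + z_β)²/d² = 2(2.576 + 0.772)²/0.55² = 74.1 → 75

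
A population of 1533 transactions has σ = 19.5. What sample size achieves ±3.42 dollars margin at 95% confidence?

Without FPC: n₀ = (1.96×19.5/3.42)² = 124.89. With FPC: n = n₀N/(n₀+N-1) = 115.6 → n = 116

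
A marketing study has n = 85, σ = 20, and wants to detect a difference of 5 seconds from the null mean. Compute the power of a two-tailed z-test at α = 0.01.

SE = σ/√n = 20/√85 = 2.169. Non-centrality λ = d/SE = 5/2.169 = 2.305. Power ≈ Φ(λ - z_{α/2}) = Φ(2.305 - 2.576) = Φ(-0.271) = 0.393.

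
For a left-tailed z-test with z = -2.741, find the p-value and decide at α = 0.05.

p = P(Z < -2.741) = Φ(-2.741) ≈ 0.0031. Since p < 0.05, reject H₀ (significant) at α = 0.05.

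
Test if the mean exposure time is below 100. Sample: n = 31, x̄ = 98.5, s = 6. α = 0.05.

t = (98.5 - 100)/(6/√31) = -1.392, df = 30. Critical t = -1.697. Fail to reject H₀.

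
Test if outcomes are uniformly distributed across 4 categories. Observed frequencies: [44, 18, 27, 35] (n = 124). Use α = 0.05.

Expected = 31 each. χ² = Σ(O-E)²/E = 11.935. df = 3, critical value = 7.815. Reject H₀.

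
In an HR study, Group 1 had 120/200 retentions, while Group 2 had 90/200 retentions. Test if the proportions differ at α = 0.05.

p̂₁ = 0.6, p̂₂ = 0.45, pooled p̂ = 0.525. z = 3.004. Critical: ±1.96. Reject H₀.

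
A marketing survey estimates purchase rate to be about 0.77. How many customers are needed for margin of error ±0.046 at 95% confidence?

n = z²p(1-p)/E² = 1.96²×0.77×0.23/0.046² = 321.5 → n = 322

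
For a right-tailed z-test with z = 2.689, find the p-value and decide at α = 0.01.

p = P(Z > 2.689) = 1 - Φ(2.689) ≈ 0.0036. Since p < 0.01, reject H₀ (significant) at α = 0.01.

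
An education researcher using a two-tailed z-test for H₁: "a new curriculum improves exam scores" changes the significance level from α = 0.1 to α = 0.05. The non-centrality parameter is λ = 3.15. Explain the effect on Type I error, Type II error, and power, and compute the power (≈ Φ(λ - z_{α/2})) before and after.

Decreasing α from 0.1 to 0.05:
• Type I error rate decreases (α is the Type I rate by definition).
• Critical value moves from z_{α/2} = 1.645 to 1.96, so power = Φ(λ - z_{α/2}) goes from Φ(3.15 - 1.645) = 0.934 to Φ(3.15 - 1.96) = 0.883.
• Type II error rate β = 1 - power therefore increases (0.066 → 0.117).
Appropriate when false positives are costly — here, adopting a curriculum that gives no real benefit — disruption for nothing.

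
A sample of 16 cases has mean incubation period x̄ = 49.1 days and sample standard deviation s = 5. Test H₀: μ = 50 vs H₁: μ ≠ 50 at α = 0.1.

t = (x̄ - μ₀)/(s/√n) = (49.1 - 50)/(5/√16) = -0.72. df = 15, critical t = ±1.753. Fail to reject H₀.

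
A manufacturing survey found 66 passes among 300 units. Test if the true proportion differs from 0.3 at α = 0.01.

p̂ = 0.22, p₀ = 0.3. z = (p̂ - p₀)/√(p₀(1-p₀)/n) = -3.024. Critical: ±2.576. Reject H₀.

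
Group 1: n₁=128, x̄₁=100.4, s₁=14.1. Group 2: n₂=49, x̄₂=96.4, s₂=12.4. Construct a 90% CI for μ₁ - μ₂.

Difference = 4.0. SE = √(14.1²/128 + 12.4²/49) = 2.166. CI = (0.44, 7.56)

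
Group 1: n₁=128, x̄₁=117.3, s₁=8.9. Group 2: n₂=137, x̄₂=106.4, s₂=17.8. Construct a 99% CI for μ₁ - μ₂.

Difference = 10.9. SE = √(8.9²/128 + 17.8²/137) = 1.712. CI = (6.49, 15.31)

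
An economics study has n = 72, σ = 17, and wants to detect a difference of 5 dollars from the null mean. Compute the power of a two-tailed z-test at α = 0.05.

SE = σ/√n = 17/√72 = 2.003. Non-centrality λ = d/SE = 5/2.003 = 2.496. Power ≈ Φ(λ - z_{α/2}) = Φ(2.496 - 1.96) = Φ(0.536) = 0.704.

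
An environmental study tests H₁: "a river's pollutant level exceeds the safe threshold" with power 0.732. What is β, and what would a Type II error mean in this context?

β = 1 - power = 1 - 0.732 = 0.268. A Type II error is failing to reject H₀ when H₀ is false (false negative) — here, failing to conclude that a river's pollutant level exceeds the safe threshold when in fact it is true. Consequence: allowing unsafe pollution to continue.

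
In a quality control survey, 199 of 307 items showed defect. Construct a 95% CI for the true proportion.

p̂ = 0.648. CI = p̂ ± z*√(p̂(1-p̂)/n) = (0.595, 0.702)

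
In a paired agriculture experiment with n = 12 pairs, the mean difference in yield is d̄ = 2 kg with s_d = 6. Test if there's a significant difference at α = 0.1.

t = d̄/(s_d/√n) = 2/(6/√12) = 1.155. df = 11, critical t = ±1.796. Fail to reject H₀.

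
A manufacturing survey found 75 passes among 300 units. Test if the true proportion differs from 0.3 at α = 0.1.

p̂ = 0.25, p₀ = 0.3. z = (p̂ - p₀)/√(p₀(1-p₀)/n) = -1.89. Critical: ±1.645. Reject H₀.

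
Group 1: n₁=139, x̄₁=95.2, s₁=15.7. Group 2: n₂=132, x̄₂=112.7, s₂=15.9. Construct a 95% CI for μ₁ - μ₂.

Difference = -17.5. SE = √(15.7²/139 + 15.9²/132) = 1.921. CI = (-21.26, -13.74)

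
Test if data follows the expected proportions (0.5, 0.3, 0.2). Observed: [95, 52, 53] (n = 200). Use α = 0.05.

Expected: [100.0, 60.0, 40.0]. χ² = 5.542. df = 2, critical = 5.991. Fail to reject H₀.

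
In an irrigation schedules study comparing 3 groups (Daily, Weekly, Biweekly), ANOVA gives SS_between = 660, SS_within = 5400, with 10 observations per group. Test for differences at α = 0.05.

df_between = 2, df_within = 27. F = MS_between/MS_within = 330.0/200.0 = 1.65. F_crit ≈ 3.354. Fail to reject H₀.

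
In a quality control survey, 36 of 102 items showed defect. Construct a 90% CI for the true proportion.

p̂ = 0.353. CI = p̂ ± z*√(p̂(1-p̂)/n) = (0.275, 0.431)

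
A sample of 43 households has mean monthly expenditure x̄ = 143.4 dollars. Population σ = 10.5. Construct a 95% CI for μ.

CI = x̄ ± z*(σ/√n) = 143.4 ± 1.96(10.5/√43) = 143.4 ± 3.14 = (140.26, 146.54)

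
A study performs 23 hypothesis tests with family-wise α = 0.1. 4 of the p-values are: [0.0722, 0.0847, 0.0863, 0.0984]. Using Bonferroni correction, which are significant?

Bonferroni α = 0.1/23 = 0.00435. None of the given p-values are significant.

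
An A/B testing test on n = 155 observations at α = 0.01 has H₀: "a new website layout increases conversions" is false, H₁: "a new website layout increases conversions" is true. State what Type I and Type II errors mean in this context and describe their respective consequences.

Type I (false positive): concluding that a new website layout increases conversions when it is not — rolling out a layout that doesn't actually help — wasted engineering effort. Type II (false negative): failing to conclude that a new website layout increases conversions when it is — discarding a layout that would have improved conversions — lost revenue. Which is costlier depends on domain priorities and is a judgement call rather than a statistical fact.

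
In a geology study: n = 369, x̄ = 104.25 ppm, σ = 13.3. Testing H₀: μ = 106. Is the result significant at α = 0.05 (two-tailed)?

z = (104.25 - 106)/(13.3/√369) = -2.528. Since |z| > 1.96, significant at α = 0.05.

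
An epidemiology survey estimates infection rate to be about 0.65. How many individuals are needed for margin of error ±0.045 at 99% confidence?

n = z²p(1-p)/E² = 2.576²×0.65×0.35/0.045² = 745.5 → n = 746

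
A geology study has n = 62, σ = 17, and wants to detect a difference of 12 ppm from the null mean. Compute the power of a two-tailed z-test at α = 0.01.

SE = σ/√n = 17/√62 = 2.159. Non-centrality λ = d/SE = 12/2.159 = 5.558. Power ≈ Φ(λ - z_{α/2}) = Φ(5.558 - 2.576) = Φ(2.982) = 0.999.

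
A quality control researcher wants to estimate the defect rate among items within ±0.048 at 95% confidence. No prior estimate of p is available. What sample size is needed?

Conservative approach: use p = 0.5 (maximizes p(1-p) = 0.25). n = z²(0.25)/E² = 1.96²×0.25/0.048² = 416.8 → n = 417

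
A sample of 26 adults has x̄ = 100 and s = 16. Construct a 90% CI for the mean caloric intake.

CI = x̄ ± t*(s/√n) = 100 ± 1.708(16/√26) = (94.64, 105.36)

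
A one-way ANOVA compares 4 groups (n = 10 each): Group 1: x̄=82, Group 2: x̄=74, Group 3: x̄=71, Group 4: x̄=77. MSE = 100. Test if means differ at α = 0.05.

Grand mean = 76.0. SS_between = 660.0, MS_between = 220.0. F = 2.2, F_crit ≈ 2.866. Fail to reject H₀.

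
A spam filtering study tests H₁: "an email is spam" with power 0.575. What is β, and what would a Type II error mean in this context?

β = 1 - power = 1 - 0.575 = 0.425. A Type II error is failing to reject H₀ when H₀ is false (false negative) — here, failing to conclude that an email is spam when in fact it is true. Consequence: a spam email lands in the inbox.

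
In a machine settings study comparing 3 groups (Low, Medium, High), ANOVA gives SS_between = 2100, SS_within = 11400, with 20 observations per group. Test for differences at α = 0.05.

df_between = 2, df_within = 57. F = MS_between/MS_within = 1050.0/200.0 = 5.25. F_crit ≈ 3.159. Reject H₀. At least one mean differs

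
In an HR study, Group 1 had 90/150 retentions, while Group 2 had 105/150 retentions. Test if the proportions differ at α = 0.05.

p̂₁ = 0.6, p̂₂ = 0.7, pooled p̂ = 0.65. z = -1.816. Critical: ±1.96. Fail to reject H₀.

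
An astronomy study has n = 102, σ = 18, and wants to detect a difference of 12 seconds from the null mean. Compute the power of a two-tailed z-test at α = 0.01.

SE = σ/√n = 18/√102 = 1.782. Non-centrality λ = d/SE = 12/1.782 = 6.733. Power ≈ Φ(λ - z_{α/2}) = Φ(6.733 - 2.576) = Φ(4.157) = 1.0.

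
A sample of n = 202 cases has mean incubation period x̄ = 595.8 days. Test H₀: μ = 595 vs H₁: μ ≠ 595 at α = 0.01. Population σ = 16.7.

z = (x̄ - μ₀)/(σ/√n) = (595.8 - 595)/(16.7/√202) = 0.681. Critical value: ±2.576. Since |0.681| ≤ 2.576, Fail to reject H₀.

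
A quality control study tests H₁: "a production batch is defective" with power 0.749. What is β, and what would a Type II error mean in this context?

β = 1 - power = 1 - 0.749 = 0.251. A Type II error is failing to reject H₀ when H₀ is false (false negative) — here, failing to conclude that a production batch is defective when in fact it is true. Consequence: shipping a defective batch — faulty products reach customers.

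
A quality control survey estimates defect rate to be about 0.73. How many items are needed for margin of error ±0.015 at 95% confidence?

n = z²p(1-p)/E² = 1.96²×0.73×0.27/0.015² = 3365.2 → n = 3366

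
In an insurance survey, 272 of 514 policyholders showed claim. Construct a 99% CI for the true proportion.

p̂ = 0.529. CI = p̂ ± z*√(p̂(1-p̂)/n) = (0.472, 0.586)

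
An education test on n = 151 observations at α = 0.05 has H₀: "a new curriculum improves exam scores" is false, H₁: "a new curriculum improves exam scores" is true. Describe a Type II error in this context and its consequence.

Type II error: failing to reject H₀ when it is false — concluding that a new curriculum improves exam scores is not supported when in fact it is. Consequence: keeping the old curriculum when the new one would have helped students.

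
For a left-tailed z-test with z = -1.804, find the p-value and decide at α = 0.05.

p = P(Z < -1.804) = Φ(-1.804) ≈ 0.0356. Since p < 0.05, reject H₀ (significant) at α = 0.05.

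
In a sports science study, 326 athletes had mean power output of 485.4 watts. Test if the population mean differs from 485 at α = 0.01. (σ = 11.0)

z = (x̄ - μ₀)/(σ/√n) = (485.4 - 485)/(11.0/√326) = 0.657. Critical value: ±2.576. Since |0.657| ≤ 2.576, Fail to reject H₀.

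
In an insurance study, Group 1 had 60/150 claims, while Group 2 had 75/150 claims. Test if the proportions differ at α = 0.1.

p̂₁ = 0.4, p̂₂ = 0.5, pooled p̂ = 0.45. z = -1.741. Critical: ±1.645. Reject H₀.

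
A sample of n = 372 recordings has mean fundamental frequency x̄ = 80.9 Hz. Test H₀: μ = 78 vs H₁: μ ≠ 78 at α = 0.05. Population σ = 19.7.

z = (x̄ - μ₀)/(σ/√n) = (80.9 - 78)/(19.7/√372) = 2.839. Critical value: ±1.96. Since |2.839| > 1.96, Reject H₀.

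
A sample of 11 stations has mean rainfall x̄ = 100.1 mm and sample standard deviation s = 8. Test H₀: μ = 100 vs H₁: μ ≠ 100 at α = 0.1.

t = (x̄ - μ₀)/(s/√n) = (100.1 - 100)/(8/√11) = 0.041. df = 10, critical t = ±1.812. Fail to reject H₀.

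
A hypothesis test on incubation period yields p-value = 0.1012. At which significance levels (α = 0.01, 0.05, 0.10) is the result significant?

p = 0.1012. Not significant at any of the given levels.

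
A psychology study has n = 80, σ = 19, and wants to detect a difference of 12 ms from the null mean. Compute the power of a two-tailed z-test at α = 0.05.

SE = σ/√n = 19/√80 = 2.124. Non-centrality λ = d/SE = 12/2.124 = 5.649. Power ≈ Φ(λ - z_{α/2}) = Φ(5.649 - 1.96) = Φ(3.689) = 1.0.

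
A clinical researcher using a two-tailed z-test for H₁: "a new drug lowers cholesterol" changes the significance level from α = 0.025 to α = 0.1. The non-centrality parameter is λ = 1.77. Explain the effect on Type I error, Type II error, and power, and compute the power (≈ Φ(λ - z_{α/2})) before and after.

Increasing α from 0.025 to 0.1:
• Type I error rate increases (α is the Type I rate by definition).
• Critical value moves from z_{α/2} = 2.241 to 1.645, so power = Φ(λ - z_{α/2}) goes from Φ(1.77 - 2.241) = 0.319 to Φ(1.77 - 1.645) = 0.55.
• Type II error rate β = 1 - power therefore decreases (0.681 → 0.45).
Appropriate when false negatives are costly — here, shelving an effective drug — patients miss out on a treatment that would have helped.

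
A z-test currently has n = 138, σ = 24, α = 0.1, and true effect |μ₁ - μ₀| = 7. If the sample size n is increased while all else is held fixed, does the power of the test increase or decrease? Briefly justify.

Power increases: a larger n shrinks the standard error σ/√n, moving the sampling distribution under H₁ further from the critical value.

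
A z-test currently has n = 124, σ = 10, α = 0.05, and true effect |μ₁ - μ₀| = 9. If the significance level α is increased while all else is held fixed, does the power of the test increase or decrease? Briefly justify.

Power increases: a larger α lowers the critical value, so more of the H₁ sampling distribution falls in the rejection region.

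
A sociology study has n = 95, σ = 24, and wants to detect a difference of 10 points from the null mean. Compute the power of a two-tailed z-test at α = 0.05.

SE = σ/√n = 24/√95 = 2.462. Non-centrality λ = d/SE = 10/2.462 = 4.061. Power ≈ Φ(λ - z_{α/2}) = Φ(4.061 - 1.96) = Φ(2.101) = 0.982.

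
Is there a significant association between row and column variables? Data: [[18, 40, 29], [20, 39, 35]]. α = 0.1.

χ² = 0.41. df = 2, critical = 4.605. Fail to reject H₀. No evidence of dependence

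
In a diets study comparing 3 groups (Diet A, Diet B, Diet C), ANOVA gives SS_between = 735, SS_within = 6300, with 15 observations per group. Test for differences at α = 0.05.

df_between = 2, df_within = 42. F = MS_between/MS_within = 367.5/150.0 = 2.45. F_crit ≈ 3.22. Fail to reject H₀.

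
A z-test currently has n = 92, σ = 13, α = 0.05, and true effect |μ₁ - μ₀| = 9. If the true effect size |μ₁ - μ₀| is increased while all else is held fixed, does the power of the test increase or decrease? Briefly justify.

Power increases: a larger true effect increases the non-centrality λ = |μ₁ - μ₀|/(σ/√n).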